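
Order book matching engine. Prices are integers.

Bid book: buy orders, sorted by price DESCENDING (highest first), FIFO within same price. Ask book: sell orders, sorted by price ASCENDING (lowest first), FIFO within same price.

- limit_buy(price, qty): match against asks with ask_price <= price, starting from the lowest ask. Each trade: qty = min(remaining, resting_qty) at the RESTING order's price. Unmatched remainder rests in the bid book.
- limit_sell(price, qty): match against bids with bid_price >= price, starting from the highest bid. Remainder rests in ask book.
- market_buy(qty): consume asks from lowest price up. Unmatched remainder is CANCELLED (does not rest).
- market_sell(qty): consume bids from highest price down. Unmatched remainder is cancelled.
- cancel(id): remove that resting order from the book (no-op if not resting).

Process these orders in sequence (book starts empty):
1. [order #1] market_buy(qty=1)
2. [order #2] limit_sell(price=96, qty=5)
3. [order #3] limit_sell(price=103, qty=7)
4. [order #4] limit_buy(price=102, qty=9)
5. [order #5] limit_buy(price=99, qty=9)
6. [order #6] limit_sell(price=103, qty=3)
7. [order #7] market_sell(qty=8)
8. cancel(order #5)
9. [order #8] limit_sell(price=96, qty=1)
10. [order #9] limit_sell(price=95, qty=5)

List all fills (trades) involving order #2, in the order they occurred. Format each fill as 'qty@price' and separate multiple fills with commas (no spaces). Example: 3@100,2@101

Answer: 5@96

Derivation:
After op 1 [order #1] market_buy(qty=1): fills=none; bids=[-] asks=[-]
After op 2 [order #2] limit_sell(price=96, qty=5): fills=none; bids=[-] asks=[#2:5@96]
After op 3 [order #3] limit_sell(price=103, qty=7): fills=none; bids=[-] asks=[#2:5@96 #3:7@103]
After op 4 [order #4] limit_buy(price=102, qty=9): fills=#4x#2:5@96; bids=[#4:4@102] asks=[#3:7@103]
After op 5 [order #5] limit_buy(price=99, qty=9): fills=none; bids=[#4:4@102 #5:9@99] asks=[#3:7@103]
After op 6 [order #6] limit_sell(price=103, qty=3): fills=none; bids=[#4:4@102 #5:9@99] asks=[#3:7@103 #6:3@103]
After op 7 [order #7] market_sell(qty=8): fills=#4x#7:4@102 #5x#7:4@99; bids=[#5:5@99] asks=[#3:7@103 #6:3@103]
After op 8 cancel(order #5): fills=none; bids=[-] asks=[#3:7@103 #6:3@103]
After op 9 [order #8] limit_sell(price=96, qty=1): fills=none; bids=[-] asks=[#8:1@96 #3:7@103 #6:3@103]
After op 10 [order #9] limit_sell(price=95, qty=5): fills=none; bids=[-] asks=[#9:5@95 #8:1@96 #3:7@103 #6:3@103]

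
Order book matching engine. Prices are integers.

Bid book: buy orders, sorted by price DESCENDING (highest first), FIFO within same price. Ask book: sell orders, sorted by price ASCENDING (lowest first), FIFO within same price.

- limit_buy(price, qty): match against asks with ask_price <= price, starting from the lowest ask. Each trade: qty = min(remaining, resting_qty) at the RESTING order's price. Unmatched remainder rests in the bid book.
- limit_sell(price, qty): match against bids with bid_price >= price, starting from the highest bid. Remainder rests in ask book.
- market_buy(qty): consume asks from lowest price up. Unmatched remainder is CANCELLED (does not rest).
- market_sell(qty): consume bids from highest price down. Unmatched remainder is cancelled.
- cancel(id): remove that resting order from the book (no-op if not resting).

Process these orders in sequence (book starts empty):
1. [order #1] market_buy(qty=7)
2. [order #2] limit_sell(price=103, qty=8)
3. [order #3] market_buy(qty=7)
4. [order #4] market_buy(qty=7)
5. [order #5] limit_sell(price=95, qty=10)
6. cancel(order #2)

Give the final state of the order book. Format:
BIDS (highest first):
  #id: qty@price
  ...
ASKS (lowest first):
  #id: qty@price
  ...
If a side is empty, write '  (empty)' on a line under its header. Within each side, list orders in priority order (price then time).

After op 1 [order #1] market_buy(qty=7): fills=none; bids=[-] asks=[-]
After op 2 [order #2] limit_sell(price=103, qty=8): fills=none; bids=[-] asks=[#2:8@103]
After op 3 [order #3] market_buy(qty=7): fills=#3x#2:7@103; bids=[-] asks=[#2:1@103]
After op 4 [order #4] market_buy(qty=7): fills=#4x#2:1@103; bids=[-] asks=[-]
After op 5 [order #5] limit_sell(price=95, qty=10): fills=none; bids=[-] asks=[#5:10@95]
After op 6 cancel(order #2): fills=none; bids=[-] asks=[#5:10@95]

Answer: BIDS (highest first):
  (empty)
ASKS (lowest first):
  #5: 10@95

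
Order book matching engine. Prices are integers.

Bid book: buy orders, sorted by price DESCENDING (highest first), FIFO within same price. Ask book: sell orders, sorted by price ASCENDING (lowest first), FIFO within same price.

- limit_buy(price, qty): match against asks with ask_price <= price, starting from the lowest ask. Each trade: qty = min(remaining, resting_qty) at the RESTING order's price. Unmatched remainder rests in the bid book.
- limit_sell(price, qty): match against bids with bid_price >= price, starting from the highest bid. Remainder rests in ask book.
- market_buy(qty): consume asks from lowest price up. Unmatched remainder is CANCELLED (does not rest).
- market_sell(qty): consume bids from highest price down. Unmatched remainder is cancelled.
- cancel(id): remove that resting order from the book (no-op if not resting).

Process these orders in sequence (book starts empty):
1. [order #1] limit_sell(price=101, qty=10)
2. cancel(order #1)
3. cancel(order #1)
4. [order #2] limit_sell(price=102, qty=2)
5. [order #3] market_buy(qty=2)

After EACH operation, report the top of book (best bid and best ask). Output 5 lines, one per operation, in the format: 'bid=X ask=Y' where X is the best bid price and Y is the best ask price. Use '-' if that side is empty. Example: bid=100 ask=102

After op 1 [order #1] limit_sell(price=101, qty=10): fills=none; bids=[-] asks=[#1:10@101]
After op 2 cancel(order #1): fills=none; bids=[-] asks=[-]
After op 3 cancel(order #1): fills=none; bids=[-] asks=[-]
After op 4 [order #2] limit_sell(price=102, qty=2): fills=none; bids=[-] asks=[#2:2@102]
After op 5 [order #3] market_buy(qty=2): fills=#3x#2:2@102; bids=[-] asks=[-]

Answer: bid=- ask=101
bid=- ask=-
bid=- ask=-
bid=- ask=102
bid=- ask=-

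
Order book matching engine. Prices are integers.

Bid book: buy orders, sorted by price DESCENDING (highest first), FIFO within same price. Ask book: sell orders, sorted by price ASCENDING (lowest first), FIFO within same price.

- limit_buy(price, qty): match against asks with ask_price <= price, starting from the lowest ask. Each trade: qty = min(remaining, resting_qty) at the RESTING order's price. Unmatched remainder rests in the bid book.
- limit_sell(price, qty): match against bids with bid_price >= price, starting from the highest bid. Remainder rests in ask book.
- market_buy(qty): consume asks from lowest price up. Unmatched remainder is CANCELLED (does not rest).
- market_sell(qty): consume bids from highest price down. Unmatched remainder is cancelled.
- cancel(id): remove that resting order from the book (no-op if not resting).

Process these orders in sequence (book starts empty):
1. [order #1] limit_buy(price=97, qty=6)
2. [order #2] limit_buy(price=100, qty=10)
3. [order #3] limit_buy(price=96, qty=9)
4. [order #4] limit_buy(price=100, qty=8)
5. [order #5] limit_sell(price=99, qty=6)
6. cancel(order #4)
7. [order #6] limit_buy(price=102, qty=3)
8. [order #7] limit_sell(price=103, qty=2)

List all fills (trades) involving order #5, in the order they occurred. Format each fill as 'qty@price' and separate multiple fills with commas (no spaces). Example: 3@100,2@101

Answer: 6@100

Derivation:
After op 1 [order #1] limit_buy(price=97, qty=6): fills=none; bids=[#1:6@97] asks=[-]
After op 2 [order #2] limit_buy(price=100, qty=10): fills=none; bids=[#2:10@100 #1:6@97] asks=[-]
After op 3 [order #3] limit_buy(price=96, qty=9): fills=none; bids=[#2:10@100 #1:6@97 #3:9@96] asks=[-]
After op 4 [order #4] limit_buy(price=100, qty=8): fills=none; bids=[#2:10@100 #4:8@100 #1:6@97 #3:9@96] asks=[-]
After op 5 [order #5] limit_sell(price=99, qty=6): fills=#2x#5:6@100; bids=[#2:4@100 #4:8@100 #1:6@97 #3:9@96] asks=[-]
After op 6 cancel(order #4): fills=none; bids=[#2:4@100 #1:6@97 #3:9@96] asks=[-]
After op 7 [order #6] limit_buy(price=102, qty=3): fills=none; bids=[#6:3@102 #2:4@100 #1:6@97 #3:9@96] asks=[-]
After op 8 [order #7] limit_sell(price=103, qty=2): fills=none; bids=[#6:3@102 #2:4@100 #1:6@97 #3:9@96] asks=[#7:2@103]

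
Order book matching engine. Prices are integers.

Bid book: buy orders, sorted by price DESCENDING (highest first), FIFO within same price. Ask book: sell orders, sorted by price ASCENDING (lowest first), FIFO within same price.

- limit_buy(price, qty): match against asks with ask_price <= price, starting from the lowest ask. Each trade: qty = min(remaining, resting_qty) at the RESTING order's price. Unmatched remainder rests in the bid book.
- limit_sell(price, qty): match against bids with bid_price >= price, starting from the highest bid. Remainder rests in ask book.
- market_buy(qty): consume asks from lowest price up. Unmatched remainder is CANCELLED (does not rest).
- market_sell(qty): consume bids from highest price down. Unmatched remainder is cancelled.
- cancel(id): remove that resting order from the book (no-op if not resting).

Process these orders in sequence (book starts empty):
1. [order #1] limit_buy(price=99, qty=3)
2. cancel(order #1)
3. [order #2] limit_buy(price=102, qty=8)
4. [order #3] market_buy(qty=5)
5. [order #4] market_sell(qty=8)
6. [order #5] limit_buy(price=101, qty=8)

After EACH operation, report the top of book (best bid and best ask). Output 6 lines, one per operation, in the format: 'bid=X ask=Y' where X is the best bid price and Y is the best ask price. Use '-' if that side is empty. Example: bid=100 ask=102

Answer: bid=99 ask=-
bid=- ask=-
bid=102 ask=-
bid=102 ask=-
bid=- ask=-
bid=101 ask=-

Derivation:
After op 1 [order #1] limit_buy(price=99, qty=3): fills=none; bids=[#1:3@99] asks=[-]
After op 2 cancel(order #1): fills=none; bids=[-] asks=[-]
After op 3 [order #2] limit_buy(price=102, qty=8): fills=none; bids=[#2:8@102] asks=[-]
After op 4 [order #3] market_buy(qty=5): fills=none; bids=[#2:8@102] asks=[-]
After op 5 [order #4] market_sell(qty=8): fills=#2x#4:8@102; bids=[-] asks=[-]
After op 6 [order #5] limit_buy(price=101, qty=8): fills=none; bids=[#5:8@101] asks=[-]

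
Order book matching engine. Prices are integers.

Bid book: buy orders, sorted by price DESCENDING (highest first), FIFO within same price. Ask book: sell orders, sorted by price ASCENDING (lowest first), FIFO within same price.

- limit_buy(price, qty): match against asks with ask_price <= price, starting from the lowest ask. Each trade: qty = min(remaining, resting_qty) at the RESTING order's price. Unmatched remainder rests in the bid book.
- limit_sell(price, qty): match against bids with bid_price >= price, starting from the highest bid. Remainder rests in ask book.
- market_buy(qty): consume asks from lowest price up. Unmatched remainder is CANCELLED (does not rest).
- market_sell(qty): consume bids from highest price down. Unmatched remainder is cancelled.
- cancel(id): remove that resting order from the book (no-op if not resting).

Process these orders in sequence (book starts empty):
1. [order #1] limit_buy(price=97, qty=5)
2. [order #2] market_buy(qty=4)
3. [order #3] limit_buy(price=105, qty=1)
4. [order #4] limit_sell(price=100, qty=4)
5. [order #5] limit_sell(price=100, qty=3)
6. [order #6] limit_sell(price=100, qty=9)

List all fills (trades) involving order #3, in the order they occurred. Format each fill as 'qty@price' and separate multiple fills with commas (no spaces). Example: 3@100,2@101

After op 1 [order #1] limit_buy(price=97, qty=5): fills=none; bids=[#1:5@97] asks=[-]
After op 2 [order #2] market_buy(qty=4): fills=none; bids=[#1:5@97] asks=[-]
After op 3 [order #3] limit_buy(price=105, qty=1): fills=none; bids=[#3:1@105 #1:5@97] asks=[-]
After op 4 [order #4] limit_sell(price=100, qty=4): fills=#3x#4:1@105; bids=[#1:5@97] asks=[#4:3@100]
After op 5 [order #5] limit_sell(price=100, qty=3): fills=none; bids=[#1:5@97] asks=[#4:3@100 #5:3@100]
After op 6 [order #6] limit_sell(price=100, qty=9): fills=none; bids=[#1:5@97] asks=[#4:3@100 #5:3@100 #6:9@100]

Answer: 1@105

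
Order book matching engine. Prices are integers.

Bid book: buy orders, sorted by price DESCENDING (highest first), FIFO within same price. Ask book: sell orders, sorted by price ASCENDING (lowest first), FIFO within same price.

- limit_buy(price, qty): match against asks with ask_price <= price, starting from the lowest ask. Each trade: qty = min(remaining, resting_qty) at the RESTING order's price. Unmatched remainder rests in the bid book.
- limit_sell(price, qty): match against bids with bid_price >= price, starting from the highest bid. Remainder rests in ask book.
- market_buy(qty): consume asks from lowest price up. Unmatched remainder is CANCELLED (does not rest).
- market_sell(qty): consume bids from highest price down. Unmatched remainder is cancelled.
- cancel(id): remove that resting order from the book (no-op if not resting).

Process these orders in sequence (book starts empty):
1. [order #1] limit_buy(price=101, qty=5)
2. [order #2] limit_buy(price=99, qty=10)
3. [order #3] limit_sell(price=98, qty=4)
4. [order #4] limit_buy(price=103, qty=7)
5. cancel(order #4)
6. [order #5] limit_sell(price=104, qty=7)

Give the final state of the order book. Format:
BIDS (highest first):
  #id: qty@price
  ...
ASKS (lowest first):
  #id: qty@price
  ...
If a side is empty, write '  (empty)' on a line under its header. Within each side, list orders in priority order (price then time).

After op 1 [order #1] limit_buy(price=101, qty=5): fills=none; bids=[#1:5@101] asks=[-]
After op 2 [order #2] limit_buy(price=99, qty=10): fills=none; bids=[#1:5@101 #2:10@99] asks=[-]
After op 3 [order #3] limit_sell(price=98, qty=4): fills=#1x#3:4@101; bids=[#1:1@101 #2:10@99] asks=[-]
After op 4 [order #4] limit_buy(price=103, qty=7): fills=none; bids=[#4:7@103 #1:1@101 #2:10@99] asks=[-]
After op 5 cancel(order #4): fills=none; bids=[#1:1@101 #2:10@99] asks=[-]
After op 6 [order #5] limit_sell(price=104, qty=7): fills=none; bids=[#1:1@101 #2:10@99] asks=[#5:7@104]

Answer: BIDS (highest first):
  #1: 1@101
  #2: 10@99
ASKS (lowest first):
  #5: 7@104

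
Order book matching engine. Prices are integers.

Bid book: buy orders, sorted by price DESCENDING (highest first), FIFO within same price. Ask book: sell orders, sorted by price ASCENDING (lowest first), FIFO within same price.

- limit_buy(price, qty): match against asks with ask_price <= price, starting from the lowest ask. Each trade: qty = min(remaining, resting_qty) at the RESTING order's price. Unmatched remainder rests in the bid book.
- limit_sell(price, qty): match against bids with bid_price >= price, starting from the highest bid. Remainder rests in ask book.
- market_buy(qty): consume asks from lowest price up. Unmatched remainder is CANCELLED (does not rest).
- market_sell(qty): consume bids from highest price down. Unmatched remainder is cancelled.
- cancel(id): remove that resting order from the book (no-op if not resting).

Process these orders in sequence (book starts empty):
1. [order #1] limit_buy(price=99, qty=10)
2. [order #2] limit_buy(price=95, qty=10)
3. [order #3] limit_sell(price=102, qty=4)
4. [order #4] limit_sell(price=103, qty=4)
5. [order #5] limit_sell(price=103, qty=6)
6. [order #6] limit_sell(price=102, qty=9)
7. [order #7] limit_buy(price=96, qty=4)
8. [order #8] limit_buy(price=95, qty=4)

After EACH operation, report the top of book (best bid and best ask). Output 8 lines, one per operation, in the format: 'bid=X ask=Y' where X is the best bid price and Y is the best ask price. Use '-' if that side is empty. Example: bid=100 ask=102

Answer: bid=99 ask=-
bid=99 ask=-
bid=99 ask=102
bid=99 ask=102
bid=99 ask=102
bid=99 ask=102
bid=99 ask=102
bid=99 ask=102

Derivation:
After op 1 [order #1] limit_buy(price=99, qty=10): fills=none; bids=[#1:10@99] asks=[-]
After op 2 [order #2] limit_buy(price=95, qty=10): fills=none; bids=[#1:10@99 #2:10@95] asks=[-]
After op 3 [order #3] limit_sell(price=102, qty=4): fills=none; bids=[#1:10@99 #2:10@95] asks=[#3:4@102]
After op 4 [order #4] limit_sell(price=103, qty=4): fills=none; bids=[#1:10@99 #2:10@95] asks=[#3:4@102 #4:4@103]
After op 5 [order #5] limit_sell(price=103, qty=6): fills=none; bids=[#1:10@99 #2:10@95] asks=[#3:4@102 #4:4@103 #5:6@103]
After op 6 [order #6] limit_sell(price=102, qty=9): fills=none; bids=[#1:10@99 #2:10@95] asks=[#3:4@102 #6:9@102 #4:4@103 #5:6@103]
After op 7 [order #7] limit_buy(price=96, qty=4): fills=none; bids=[#1:10@99 #7:4@96 #2:10@95] asks=[#3:4@102 #6:9@102 #4:4@103 #5:6@103]
After op 8 [order #8] limit_buy(price=95, qty=4): fills=none; bids=[#1:10@99 #7:4@96 #2:10@95 #8:4@95] asks=[#3:4@102 #6:9@102 #4:4@103 #5:6@103]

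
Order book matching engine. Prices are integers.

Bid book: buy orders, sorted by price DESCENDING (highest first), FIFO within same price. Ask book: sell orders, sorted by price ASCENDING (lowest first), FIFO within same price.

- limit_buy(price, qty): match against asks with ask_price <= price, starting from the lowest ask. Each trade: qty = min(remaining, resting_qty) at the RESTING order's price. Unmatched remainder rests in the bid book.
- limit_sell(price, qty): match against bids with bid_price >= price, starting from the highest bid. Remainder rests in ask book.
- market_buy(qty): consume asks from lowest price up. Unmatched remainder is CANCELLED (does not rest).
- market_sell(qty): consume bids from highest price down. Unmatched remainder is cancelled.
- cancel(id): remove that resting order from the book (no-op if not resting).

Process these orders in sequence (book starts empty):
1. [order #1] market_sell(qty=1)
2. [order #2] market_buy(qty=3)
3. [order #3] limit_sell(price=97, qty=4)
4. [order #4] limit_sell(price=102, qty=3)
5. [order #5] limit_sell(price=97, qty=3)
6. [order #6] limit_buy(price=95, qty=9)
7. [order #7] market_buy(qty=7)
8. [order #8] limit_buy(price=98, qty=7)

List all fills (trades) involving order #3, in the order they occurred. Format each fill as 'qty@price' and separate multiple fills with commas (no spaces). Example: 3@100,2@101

After op 1 [order #1] market_sell(qty=1): fills=none; bids=[-] asks=[-]
After op 2 [order #2] market_buy(qty=3): fills=none; bids=[-] asks=[-]
After op 3 [order #3] limit_sell(price=97, qty=4): fills=none; bids=[-] asks=[#3:4@97]
After op 4 [order #4] limit_sell(price=102, qty=3): fills=none; bids=[-] asks=[#3:4@97 #4:3@102]
After op 5 [order #5] limit_sell(price=97, qty=3): fills=none; bids=[-] asks=[#3:4@97 #5:3@97 #4:3@102]
After op 6 [order #6] limit_buy(price=95, qty=9): fills=none; bids=[#6:9@95] asks=[#3:4@97 #5:3@97 #4:3@102]
After op 7 [order #7] market_buy(qty=7): fills=#7x#3:4@97 #7x#5:3@97; bids=[#6:9@95] asks=[#4:3@102]
After op 8 [order #8] limit_buy(price=98, qty=7): fills=none; bids=[#8:7@98 #6:9@95] asks=[#4:3@102]

Answer: 4@97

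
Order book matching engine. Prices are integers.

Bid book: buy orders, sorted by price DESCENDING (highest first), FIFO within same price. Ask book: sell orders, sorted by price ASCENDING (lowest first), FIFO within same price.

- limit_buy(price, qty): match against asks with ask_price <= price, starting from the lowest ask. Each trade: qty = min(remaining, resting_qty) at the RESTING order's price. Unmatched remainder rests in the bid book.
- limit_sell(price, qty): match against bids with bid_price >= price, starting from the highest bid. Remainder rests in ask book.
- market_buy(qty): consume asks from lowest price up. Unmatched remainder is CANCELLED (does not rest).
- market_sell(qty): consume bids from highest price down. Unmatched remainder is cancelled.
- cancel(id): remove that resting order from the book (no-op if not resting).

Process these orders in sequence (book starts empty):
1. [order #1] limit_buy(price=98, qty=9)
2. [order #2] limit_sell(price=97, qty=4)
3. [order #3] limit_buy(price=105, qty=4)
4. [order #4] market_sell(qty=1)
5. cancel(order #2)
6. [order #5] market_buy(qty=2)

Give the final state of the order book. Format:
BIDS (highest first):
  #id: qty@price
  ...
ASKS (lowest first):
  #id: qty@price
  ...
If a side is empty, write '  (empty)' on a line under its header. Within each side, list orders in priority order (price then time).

After op 1 [order #1] limit_buy(price=98, qty=9): fills=none; bids=[#1:9@98] asks=[-]
After op 2 [order #2] limit_sell(price=97, qty=4): fills=#1x#2:4@98; bids=[#1:5@98] asks=[-]
After op 3 [order #3] limit_buy(price=105, qty=4): fills=none; bids=[#3:4@105 #1:5@98] asks=[-]
After op 4 [order #4] market_sell(qty=1): fills=#3x#4:1@105; bids=[#3:3@105 #1:5@98] asks=[-]
After op 5 cancel(order #2): fills=none; bids=[#3:3@105 #1:5@98] asks=[-]
After op 6 [order #5] market_buy(qty=2): fills=none; bids=[#3:3@105 #1:5@98] asks=[-]

Answer: BIDS (highest first):
  #3: 3@105
  #1: 5@98
ASKS (lowest first):
  (empty)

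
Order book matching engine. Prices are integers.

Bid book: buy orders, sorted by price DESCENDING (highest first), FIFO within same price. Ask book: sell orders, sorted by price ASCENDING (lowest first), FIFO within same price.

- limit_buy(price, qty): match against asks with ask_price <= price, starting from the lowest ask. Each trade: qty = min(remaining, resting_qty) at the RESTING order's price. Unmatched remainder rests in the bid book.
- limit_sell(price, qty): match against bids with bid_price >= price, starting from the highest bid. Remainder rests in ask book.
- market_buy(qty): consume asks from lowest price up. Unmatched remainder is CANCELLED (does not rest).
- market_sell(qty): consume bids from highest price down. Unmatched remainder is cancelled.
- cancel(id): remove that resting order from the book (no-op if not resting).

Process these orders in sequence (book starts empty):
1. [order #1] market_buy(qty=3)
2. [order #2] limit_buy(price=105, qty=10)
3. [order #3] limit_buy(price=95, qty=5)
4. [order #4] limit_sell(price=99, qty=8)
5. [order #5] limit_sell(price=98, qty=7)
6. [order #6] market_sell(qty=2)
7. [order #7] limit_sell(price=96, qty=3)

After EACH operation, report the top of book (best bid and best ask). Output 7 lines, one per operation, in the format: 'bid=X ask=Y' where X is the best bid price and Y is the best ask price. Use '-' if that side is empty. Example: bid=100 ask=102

Answer: bid=- ask=-
bid=105 ask=-
bid=105 ask=-
bid=105 ask=-
bid=95 ask=98
bid=95 ask=98
bid=95 ask=96

Derivation:
After op 1 [order #1] market_buy(qty=3): fills=none; bids=[-] asks=[-]
After op 2 [order #2] limit_buy(price=105, qty=10): fills=none; bids=[#2:10@105] asks=[-]
After op 3 [order #3] limit_buy(price=95, qty=5): fills=none; bids=[#2:10@105 #3:5@95] asks=[-]
After op 4 [order #4] limit_sell(price=99, qty=8): fills=#2x#4:8@105; bids=[#2:2@105 #3:5@95] asks=[-]
After op 5 [order #5] limit_sell(price=98, qty=7): fills=#2x#5:2@105; bids=[#3:5@95] asks=[#5:5@98]
After op 6 [order #6] market_sell(qty=2): fills=#3x#6:2@95; bids=[#3:3@95] asks=[#5:5@98]
After op 7 [order #7] limit_sell(price=96, qty=3): fills=none; bids=[#3:3@95] asks=[#7:3@96 #5:5@98]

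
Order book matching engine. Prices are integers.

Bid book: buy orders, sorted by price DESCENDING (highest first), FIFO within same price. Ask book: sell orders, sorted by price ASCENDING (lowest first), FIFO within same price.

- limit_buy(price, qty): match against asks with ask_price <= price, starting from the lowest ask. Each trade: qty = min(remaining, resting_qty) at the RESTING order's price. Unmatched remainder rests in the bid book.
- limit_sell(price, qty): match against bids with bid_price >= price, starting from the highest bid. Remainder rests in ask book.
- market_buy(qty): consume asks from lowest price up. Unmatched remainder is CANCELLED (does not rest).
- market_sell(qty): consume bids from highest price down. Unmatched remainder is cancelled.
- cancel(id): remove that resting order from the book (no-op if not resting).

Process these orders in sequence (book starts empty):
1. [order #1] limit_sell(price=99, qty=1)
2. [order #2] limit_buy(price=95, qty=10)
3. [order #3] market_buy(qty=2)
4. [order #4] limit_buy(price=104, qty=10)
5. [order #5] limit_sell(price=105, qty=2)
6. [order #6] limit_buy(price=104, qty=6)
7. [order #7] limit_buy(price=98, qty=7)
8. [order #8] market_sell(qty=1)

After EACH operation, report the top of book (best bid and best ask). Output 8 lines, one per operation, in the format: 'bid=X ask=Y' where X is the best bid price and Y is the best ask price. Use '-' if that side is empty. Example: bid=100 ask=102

Answer: bid=- ask=99
bid=95 ask=99
bid=95 ask=-
bid=104 ask=-
bid=104 ask=105
bid=104 ask=105
bid=104 ask=105
bid=104 ask=105

Derivation:
After op 1 [order #1] limit_sell(price=99, qty=1): fills=none; bids=[-] asks=[#1:1@99]
After op 2 [order #2] limit_buy(price=95, qty=10): fills=none; bids=[#2:10@95] asks=[#1:1@99]
After op 3 [order #3] market_buy(qty=2): fills=#3x#1:1@99; bids=[#2:10@95] asks=[-]
After op 4 [order #4] limit_buy(price=104, qty=10): fills=none; bids=[#4:10@104 #2:10@95] asks=[-]
After op 5 [order #5] limit_sell(price=105, qty=2): fills=none; bids=[#4:10@104 #2:10@95] asks=[#5:2@105]
After op 6 [order #6] limit_buy(price=104, qty=6): fills=none; bids=[#4:10@104 #6:6@104 #2:10@95] asks=[#5:2@105]
After op 7 [order #7] limit_buy(price=98, qty=7): fills=none; bids=[#4:10@104 #6:6@104 #7:7@98 #2:10@95] asks=[#5:2@105]
After op 8 [order #8] market_sell(qty=1): fills=#4x#8:1@104; bids=[#4:9@104 #6:6@104 #7:7@98 #2:10@95] asks=[#5:2@105]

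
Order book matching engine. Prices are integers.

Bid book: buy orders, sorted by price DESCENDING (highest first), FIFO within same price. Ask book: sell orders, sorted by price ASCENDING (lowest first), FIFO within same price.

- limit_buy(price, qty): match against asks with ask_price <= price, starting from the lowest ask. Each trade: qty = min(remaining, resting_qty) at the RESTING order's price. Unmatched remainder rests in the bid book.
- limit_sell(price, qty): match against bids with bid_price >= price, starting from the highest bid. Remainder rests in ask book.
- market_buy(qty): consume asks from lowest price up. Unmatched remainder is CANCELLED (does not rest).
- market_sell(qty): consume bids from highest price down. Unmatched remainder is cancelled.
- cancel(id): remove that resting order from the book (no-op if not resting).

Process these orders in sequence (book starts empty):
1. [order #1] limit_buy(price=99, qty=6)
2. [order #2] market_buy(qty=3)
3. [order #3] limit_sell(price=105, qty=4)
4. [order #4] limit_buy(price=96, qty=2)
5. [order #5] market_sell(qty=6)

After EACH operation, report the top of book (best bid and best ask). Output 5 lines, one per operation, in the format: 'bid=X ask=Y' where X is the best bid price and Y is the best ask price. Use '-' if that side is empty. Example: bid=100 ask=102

After op 1 [order #1] limit_buy(price=99, qty=6): fills=none; bids=[#1:6@99] asks=[-]
After op 2 [order #2] market_buy(qty=3): fills=none; bids=[#1:6@99] asks=[-]
After op 3 [order #3] limit_sell(price=105, qty=4): fills=none; bids=[#1:6@99] asks=[#3:4@105]
After op 4 [order #4] limit_buy(price=96, qty=2): fills=none; bids=[#1:6@99 #4:2@96] asks=[#3:4@105]
After op 5 [order #5] market_sell(qty=6): fills=#1x#5:6@99; bids=[#4:2@96] asks=[#3:4@105]

Answer: bid=99 ask=-
bid=99 ask=-
bid=99 ask=105
bid=99 ask=105
bid=96 ask=105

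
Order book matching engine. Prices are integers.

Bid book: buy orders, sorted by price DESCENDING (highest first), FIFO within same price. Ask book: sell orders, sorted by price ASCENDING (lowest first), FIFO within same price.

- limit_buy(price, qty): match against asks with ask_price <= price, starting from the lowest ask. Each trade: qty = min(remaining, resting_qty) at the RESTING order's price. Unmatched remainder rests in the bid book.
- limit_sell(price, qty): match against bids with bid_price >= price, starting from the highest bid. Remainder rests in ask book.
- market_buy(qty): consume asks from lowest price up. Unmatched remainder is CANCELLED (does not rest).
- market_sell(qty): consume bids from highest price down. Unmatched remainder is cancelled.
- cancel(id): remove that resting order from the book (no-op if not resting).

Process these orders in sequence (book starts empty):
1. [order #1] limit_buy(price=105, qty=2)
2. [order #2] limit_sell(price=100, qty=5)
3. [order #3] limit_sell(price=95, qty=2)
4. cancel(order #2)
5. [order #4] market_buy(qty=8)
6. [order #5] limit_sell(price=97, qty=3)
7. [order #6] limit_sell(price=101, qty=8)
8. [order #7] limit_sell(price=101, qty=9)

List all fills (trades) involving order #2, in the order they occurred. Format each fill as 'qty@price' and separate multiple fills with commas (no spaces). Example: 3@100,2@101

Answer: 2@105

Derivation:
After op 1 [order #1] limit_buy(price=105, qty=2): fills=none; bids=[#1:2@105] asks=[-]
After op 2 [order #2] limit_sell(price=100, qty=5): fills=#1x#2:2@105; bids=[-] asks=[#2:3@100]
After op 3 [order #3] limit_sell(price=95, qty=2): fills=none; bids=[-] asks=[#3:2@95 #2:3@100]
After op 4 cancel(order #2): fills=none; bids=[-] asks=[#3:2@95]
After op 5 [order #4] market_buy(qty=8): fills=#4x#3:2@95; bids=[-] asks=[-]
After op 6 [order #5] limit_sell(price=97, qty=3): fills=none; bids=[-] asks=[#5:3@97]
After op 7 [order #6] limit_sell(price=101, qty=8): fills=none; bids=[-] asks=[#5:3@97 #6:8@101]
After op 8 [order #7] limit_sell(price=101, qty=9): fills=none; bids=[-] asks=[#5:3@97 #6:8@101 #7:9@101]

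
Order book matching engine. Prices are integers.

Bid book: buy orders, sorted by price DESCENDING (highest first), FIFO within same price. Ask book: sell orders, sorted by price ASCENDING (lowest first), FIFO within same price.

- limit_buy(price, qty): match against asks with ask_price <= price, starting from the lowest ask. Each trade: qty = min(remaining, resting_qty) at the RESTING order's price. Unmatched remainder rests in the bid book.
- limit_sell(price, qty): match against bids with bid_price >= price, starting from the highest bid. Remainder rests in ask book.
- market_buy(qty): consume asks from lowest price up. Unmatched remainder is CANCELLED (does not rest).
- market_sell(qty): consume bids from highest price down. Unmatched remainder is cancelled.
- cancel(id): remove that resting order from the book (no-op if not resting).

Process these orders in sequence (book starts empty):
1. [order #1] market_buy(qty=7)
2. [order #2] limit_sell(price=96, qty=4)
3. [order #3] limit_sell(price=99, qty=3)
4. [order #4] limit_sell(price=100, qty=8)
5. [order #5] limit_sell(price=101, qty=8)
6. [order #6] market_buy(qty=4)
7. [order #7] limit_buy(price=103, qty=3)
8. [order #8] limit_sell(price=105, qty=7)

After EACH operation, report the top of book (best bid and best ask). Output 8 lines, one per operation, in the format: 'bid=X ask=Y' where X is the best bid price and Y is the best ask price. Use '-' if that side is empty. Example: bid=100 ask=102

Answer: bid=- ask=-
bid=- ask=96
bid=- ask=96
bid=- ask=96
bid=- ask=96
bid=- ask=99
bid=- ask=100
bid=- ask=100

Derivation:
After op 1 [order #1] market_buy(qty=7): fills=none; bids=[-] asks=[-]
After op 2 [order #2] limit_sell(price=96, qty=4): fills=none; bids=[-] asks=[#2:4@96]
After op 3 [order #3] limit_sell(price=99, qty=3): fills=none; bids=[-] asks=[#2:4@96 #3:3@99]
After op 4 [order #4] limit_sell(price=100, qty=8): fills=none; bids=[-] asks=[#2:4@96 #3:3@99 #4:8@100]
After op 5 [order #5] limit_sell(price=101, qty=8): fills=none; bids=[-] asks=[#2:4@96 #3:3@99 #4:8@100 #5:8@101]
After op 6 [order #6] market_buy(qty=4): fills=#6x#2:4@96; bids=[-] asks=[#3:3@99 #4:8@100 #5:8@101]
After op 7 [order #7] limit_buy(price=103, qty=3): fills=#7x#3:3@99; bids=[-] asks=[#4:8@100 #5:8@101]
After op 8 [order #8] limit_sell(price=105, qty=7): fills=none; bids=[-] asks=[#4:8@100 #5:8@101 #8:7@105]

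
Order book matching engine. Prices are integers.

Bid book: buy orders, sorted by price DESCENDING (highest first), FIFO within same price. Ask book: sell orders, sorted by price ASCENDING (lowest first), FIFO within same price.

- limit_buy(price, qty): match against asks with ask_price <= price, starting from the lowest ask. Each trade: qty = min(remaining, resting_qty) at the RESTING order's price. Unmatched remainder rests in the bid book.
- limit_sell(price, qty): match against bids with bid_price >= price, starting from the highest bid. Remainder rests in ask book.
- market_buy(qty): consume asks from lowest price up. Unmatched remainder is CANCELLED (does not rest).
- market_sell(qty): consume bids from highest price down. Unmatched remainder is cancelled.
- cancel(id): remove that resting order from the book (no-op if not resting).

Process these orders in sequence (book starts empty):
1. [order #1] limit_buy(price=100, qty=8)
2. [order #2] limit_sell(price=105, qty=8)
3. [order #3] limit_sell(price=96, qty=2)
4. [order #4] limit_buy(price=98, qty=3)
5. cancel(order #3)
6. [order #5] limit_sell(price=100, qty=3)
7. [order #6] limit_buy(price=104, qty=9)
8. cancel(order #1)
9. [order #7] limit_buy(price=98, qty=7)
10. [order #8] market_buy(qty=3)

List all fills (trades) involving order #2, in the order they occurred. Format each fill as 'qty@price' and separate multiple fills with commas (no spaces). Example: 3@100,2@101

After op 1 [order #1] limit_buy(price=100, qty=8): fills=none; bids=[#1:8@100] asks=[-]
After op 2 [order #2] limit_sell(price=105, qty=8): fills=none; bids=[#1:8@100] asks=[#2:8@105]
After op 3 [order #3] limit_sell(price=96, qty=2): fills=#1x#3:2@100; bids=[#1:6@100] asks=[#2:8@105]
After op 4 [order #4] limit_buy(price=98, qty=3): fills=none; bids=[#1:6@100 #4:3@98] asks=[#2:8@105]
After op 5 cancel(order #3): fills=none; bids=[#1:6@100 #4:3@98] asks=[#2:8@105]
After op 6 [order #5] limit_sell(price=100, qty=3): fills=#1x#5:3@100; bids=[#1:3@100 #4:3@98] asks=[#2:8@105]
After op 7 [order #6] limit_buy(price=104, qty=9): fills=none; bids=[#6:9@104 #1:3@100 #4:3@98] asks=[#2:8@105]
After op 8 cancel(order #1): fills=none; bids=[#6:9@104 #4:3@98] asks=[#2:8@105]
After op 9 [order #7] limit_buy(price=98, qty=7): fills=none; bids=[#6:9@104 #4:3@98 #7:7@98] asks=[#2:8@105]
After op 10 [order #8] market_buy(qty=3): fills=#8x#2:3@105; bids=[#6:9@104 #4:3@98 #7:7@98] asks=[#2:5@105]

Answer: 3@105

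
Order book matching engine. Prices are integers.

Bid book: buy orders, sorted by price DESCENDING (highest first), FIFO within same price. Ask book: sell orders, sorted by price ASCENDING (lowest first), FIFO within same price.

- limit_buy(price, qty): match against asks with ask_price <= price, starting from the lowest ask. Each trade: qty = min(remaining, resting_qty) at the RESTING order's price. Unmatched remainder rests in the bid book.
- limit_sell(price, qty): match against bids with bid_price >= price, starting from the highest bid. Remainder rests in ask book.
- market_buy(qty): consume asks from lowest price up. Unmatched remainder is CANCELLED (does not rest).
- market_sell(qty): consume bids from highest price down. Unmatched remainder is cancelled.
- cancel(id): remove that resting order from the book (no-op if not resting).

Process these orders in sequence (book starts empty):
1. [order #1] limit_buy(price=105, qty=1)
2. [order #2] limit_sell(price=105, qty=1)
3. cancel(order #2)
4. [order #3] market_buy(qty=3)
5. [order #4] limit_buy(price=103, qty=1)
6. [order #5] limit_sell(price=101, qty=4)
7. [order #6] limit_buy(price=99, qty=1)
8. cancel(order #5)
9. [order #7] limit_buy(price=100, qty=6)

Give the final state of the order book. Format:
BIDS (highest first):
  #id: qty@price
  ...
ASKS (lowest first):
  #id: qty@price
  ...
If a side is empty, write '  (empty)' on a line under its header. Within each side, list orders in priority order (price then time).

After op 1 [order #1] limit_buy(price=105, qty=1): fills=none; bids=[#1:1@105] asks=[-]
After op 2 [order #2] limit_sell(price=105, qty=1): fills=#1x#2:1@105; bids=[-] asks=[-]
After op 3 cancel(order #2): fills=none; bids=[-] asks=[-]
After op 4 [order #3] market_buy(qty=3): fills=none; bids=[-] asks=[-]
After op 5 [order #4] limit_buy(price=103, qty=1): fills=none; bids=[#4:1@103] asks=[-]
After op 6 [order #5] limit_sell(price=101, qty=4): fills=#4x#5:1@103; bids=[-] asks=[#5:3@101]
After op 7 [order #6] limit_buy(price=99, qty=1): fills=none; bids=[#6:1@99] asks=[#5:3@101]
After op 8 cancel(order #5): fills=none; bids=[#6:1@99] asks=[-]
After op 9 [order #7] limit_buy(price=100, qty=6): fills=none; bids=[#7:6@100 #6:1@99] asks=[-]

Answer: BIDS (highest first):
  #7: 6@100
  #6: 1@99
ASKS (lowest first):
  (empty)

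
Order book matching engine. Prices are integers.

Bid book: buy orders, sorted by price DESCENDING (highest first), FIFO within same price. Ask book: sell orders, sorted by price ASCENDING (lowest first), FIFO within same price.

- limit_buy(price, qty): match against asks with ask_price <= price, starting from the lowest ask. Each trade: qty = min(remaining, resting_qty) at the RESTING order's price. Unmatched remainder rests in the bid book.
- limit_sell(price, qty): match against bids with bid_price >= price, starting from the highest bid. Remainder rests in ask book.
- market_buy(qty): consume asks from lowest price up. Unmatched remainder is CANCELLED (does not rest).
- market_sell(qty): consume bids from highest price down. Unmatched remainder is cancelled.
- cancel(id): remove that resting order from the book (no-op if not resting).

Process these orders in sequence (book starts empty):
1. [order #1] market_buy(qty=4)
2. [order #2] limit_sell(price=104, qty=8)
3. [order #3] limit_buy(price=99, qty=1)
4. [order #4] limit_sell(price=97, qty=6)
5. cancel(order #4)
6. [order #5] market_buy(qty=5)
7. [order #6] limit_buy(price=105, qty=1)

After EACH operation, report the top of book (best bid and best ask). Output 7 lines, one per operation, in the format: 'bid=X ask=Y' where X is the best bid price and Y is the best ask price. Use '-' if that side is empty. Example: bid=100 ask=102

After op 1 [order #1] market_buy(qty=4): fills=none; bids=[-] asks=[-]
After op 2 [order #2] limit_sell(price=104, qty=8): fills=none; bids=[-] asks=[#2:8@104]
After op 3 [order #3] limit_buy(price=99, qty=1): fills=none; bids=[#3:1@99] asks=[#2:8@104]
After op 4 [order #4] limit_sell(price=97, qty=6): fills=#3x#4:1@99; bids=[-] asks=[#4:5@97 #2:8@104]
After op 5 cancel(order #4): fills=none; bids=[-] asks=[#2:8@104]
After op 6 [order #5] market_buy(qty=5): fills=#5x#2:5@104; bids=[-] asks=[#2:3@104]
After op 7 [order #6] limit_buy(price=105, qty=1): fills=#6x#2:1@104; bids=[-] asks=[#2:2@104]

Answer: bid=- ask=-
bid=- ask=104
bid=99 ask=104
bid=- ask=97
bid=- ask=104
bid=- ask=104
bid=- ask=104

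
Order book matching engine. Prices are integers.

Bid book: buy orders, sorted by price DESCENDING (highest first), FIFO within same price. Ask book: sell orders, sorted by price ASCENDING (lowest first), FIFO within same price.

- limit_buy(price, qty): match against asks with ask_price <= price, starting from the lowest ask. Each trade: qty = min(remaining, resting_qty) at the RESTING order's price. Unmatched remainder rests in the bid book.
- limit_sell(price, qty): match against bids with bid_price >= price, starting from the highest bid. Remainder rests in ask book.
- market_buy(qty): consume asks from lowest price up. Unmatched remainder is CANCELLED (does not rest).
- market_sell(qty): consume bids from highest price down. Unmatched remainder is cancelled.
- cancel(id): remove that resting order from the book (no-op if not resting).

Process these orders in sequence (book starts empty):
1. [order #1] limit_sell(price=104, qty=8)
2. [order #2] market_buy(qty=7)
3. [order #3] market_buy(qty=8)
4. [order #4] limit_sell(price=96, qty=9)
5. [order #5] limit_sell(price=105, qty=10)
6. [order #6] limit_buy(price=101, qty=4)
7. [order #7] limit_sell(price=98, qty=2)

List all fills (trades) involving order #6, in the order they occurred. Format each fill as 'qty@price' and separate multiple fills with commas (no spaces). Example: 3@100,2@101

After op 1 [order #1] limit_sell(price=104, qty=8): fills=none; bids=[-] asks=[#1:8@104]
After op 2 [order #2] market_buy(qty=7): fills=#2x#1:7@104; bids=[-] asks=[#1:1@104]
After op 3 [order #3] market_buy(qty=8): fills=#3x#1:1@104; bids=[-] asks=[-]
After op 4 [order #4] limit_sell(price=96, qty=9): fills=none; bids=[-] asks=[#4:9@96]
After op 5 [order #5] limit_sell(price=105, qty=10): fills=none; bids=[-] asks=[#4:9@96 #5:10@105]
After op 6 [order #6] limit_buy(price=101, qty=4): fills=#6x#4:4@96; bids=[-] asks=[#4:5@96 #5:10@105]
After op 7 [order #7] limit_sell(price=98, qty=2): fills=none; bids=[-] asks=[#4:5@96 #7:2@98 #5:10@105]

Answer: 4@96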